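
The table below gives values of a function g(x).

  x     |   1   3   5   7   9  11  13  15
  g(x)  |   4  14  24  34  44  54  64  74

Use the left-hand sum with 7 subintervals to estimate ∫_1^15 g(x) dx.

476

Δx = 2.
Sum = 2·[4 + 14 + 24 + 34 + 44 + 54 + 64] = 476.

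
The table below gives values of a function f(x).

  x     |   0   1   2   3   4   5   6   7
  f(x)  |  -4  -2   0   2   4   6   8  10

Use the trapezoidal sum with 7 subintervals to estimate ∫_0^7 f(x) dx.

21

Δx = 1.
T_7 = (1/2)·[(-4) + 2·(-2) + 2·0 + 2·2 + 2·4 + 2·6 + 2·8 + 10] = 21.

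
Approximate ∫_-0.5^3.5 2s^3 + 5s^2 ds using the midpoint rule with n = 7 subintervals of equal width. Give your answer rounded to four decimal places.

Δs = (3.5 − (-0.5))/7 = 4/7.
Midpoints: -3/14, 5/14, 13/14, 1.5, 29/14, 37/14, 45/14.
f(-3/14) = 72/343, f(5/14) = 250/343, f(13/14) = 2028/343, f(1.5) = 18, f(29/14) = 13456/343, f(37/14) = 24642/343, f(45/14) = 40500/343.
Sum = Δs · [f(-3/14) + f(5/14) + f(13/14) + ...].
Sum ≈ 145.1429.

145.1429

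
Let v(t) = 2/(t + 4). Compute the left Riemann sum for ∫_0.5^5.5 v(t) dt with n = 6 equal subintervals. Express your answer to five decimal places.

1.59631

Δt = (5.5 − 0.5)/6 = 5/6.
Left endpoints: 0.5, 4/3, 13/6, 3, 23/6, 14/3.
v(0.5) = 4/9, v(4/3) = 0.375, v(13/6) = 12/37, v(3) = 2/7, v(23/6) = 12/47, v(14/3) = 3/13.
Sum = Δt · [v(0.5) + v(4/3) + v(13/6) + ...].
Sum ≈ 1.59631.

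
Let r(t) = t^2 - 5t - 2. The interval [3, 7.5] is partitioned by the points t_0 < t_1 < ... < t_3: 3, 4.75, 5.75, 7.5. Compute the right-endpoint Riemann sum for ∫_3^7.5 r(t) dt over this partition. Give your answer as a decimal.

Subinterval widths: 1.75, 1, 1.75.
Right endpoints: 4.75, 5.75, 7.5.
r(4.75) = -3.1875, r(5.75) = 2.3125, r(7.5) = 16.75.
Sum = Σ Δt_i · r(t_i).
Sum = 26.046875.

26.046875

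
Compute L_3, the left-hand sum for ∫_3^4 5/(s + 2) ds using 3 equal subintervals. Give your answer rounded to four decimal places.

0.9400

Δs = (4 − 3)/3 = 1/3.
Left endpoints: 3, 10/3, 11/3.
f(3) = 1, f(10/3) = 0.9375, f(11/3) = 15/17.
Sum = Δs · [f(3) + f(10/3) + f(11/3)].
Sum ≈ 0.9400.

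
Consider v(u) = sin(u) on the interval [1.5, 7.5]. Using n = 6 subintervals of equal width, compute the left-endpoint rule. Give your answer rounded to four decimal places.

-0.2228

Δu = (7.5 − 1.5)/6 = 1.
Left endpoints: 1.5, 2.5, 3.5, 4.5, 5.5, 6.5.
v(1.5) ≈ 0.9975, v(2.5) ≈ 0.5985, v(3.5) ≈ -0.3508, v(4.5) ≈ -0.9775, v(5.5) ≈ -0.7055, v(6.5) ≈ 0.2151.
Sum = Δu · [v(1.5) + v(2.5) + v(3.5) + ...].
Sum ≈ -0.2228.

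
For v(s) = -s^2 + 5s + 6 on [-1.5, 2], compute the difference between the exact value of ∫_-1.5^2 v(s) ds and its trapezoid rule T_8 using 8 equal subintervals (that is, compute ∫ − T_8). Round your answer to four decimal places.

Exact integral: ∫_-1.5^2 v(s) ds ≈ 21.583333.
T_8 ≈ 21.471680.
Error ≈ 21.583333 − 21.471680 ≈ 0.1117.

0.1117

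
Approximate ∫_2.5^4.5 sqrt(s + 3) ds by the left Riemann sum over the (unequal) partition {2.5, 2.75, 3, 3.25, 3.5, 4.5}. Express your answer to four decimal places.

4.9727

Subinterval widths: 0.25, 0.25, 0.25, 0.25, 1.
Left endpoints: 2.5, 2.75, 3, 3.25, 3.5.
f(2.5) ≈ 2.3452, f(2.75) ≈ 2.3979, f(3) ≈ 2.4495, f(3.25) ≈ 2.5000, f(3.5) ≈ 2.5495.
Sum = Σ Δs_i · f(s_i).
Sum ≈ 4.9727.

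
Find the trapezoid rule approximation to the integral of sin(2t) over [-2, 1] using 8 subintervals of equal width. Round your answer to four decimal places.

Δt = (1 − (-2))/8 = 0.375.
f(-2) ≈ 0.7568, f(-1.625) ≈ 0.1082, f(-1.25) ≈ -0.5985, f(-0.875) ≈ -0.9840, f(-0.5) ≈ -0.8415, f(-0.125) ≈ -0.2474, f(0.25) ≈ 0.4794, f(0.625) ≈ 0.9490, f(1) ≈ 0.9093.
T_8 = (Δt/2)·[f(t_0) + 2f(t_1) + ... + 2f(t_{7}) + f(t_8)].
Sum ≈ -0.1131.

-0.1131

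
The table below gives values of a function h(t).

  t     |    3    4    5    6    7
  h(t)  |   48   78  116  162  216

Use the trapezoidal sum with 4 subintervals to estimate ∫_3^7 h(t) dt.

488

Δt = 1.
T_4 = (1/2)·[48 + 2·78 + 2·116 + 2·162 + 216] = 488.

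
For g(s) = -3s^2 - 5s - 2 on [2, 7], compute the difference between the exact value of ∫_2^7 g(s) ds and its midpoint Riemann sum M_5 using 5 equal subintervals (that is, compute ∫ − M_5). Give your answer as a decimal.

-1.25

Exact integral: ∫_2^7 g(s) ds = -457.5.
M_5 = -456.25.
Error = -457.5 − (-456.25) = -1.25.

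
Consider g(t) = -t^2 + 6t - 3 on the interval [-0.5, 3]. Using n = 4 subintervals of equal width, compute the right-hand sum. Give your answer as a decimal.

11.62109375

Δt = (3 − (-0.5))/4 = 0.875.
Right endpoints: 0.375, 1.25, 2.125, 3.
g(0.375) = -0.890625, g(1.25) = 2.9375, g(2.125) = 5.234375, g(3) = 6.
Sum = Δt · [g(0.375) + g(1.25) + g(2.125) + g(3)].
Sum = 11.62109375.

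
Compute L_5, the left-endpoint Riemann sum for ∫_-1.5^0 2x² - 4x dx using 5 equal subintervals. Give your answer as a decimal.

Δx = (0 − (-1.5))/5 = 0.3.
Left endpoints: -1.5, -1.2, -0.9, -0.6, -0.3.
f(-1.5) = 10.5, f(-1.2) = 7.68, f(-0.9) = 5.22, f(-0.6) = 3.12, f(-0.3) = 1.38.
Sum = Δx · [f(-1.5) + f(-1.2) + f(-0.9) + f(-0.6) + f(-0.3)].
Sum = 8.37.

8.37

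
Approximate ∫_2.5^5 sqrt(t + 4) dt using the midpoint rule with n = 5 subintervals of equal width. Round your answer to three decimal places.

Δt = (5 − 2.5)/5 = 0.5.
Midpoints: 2.75, 3.25, 3.75, 4.25, 4.75.
f(2.75) ≈ 2.598, f(3.25) ≈ 2.693, f(3.75) ≈ 2.784, f(4.25) ≈ 2.872, f(4.75) ≈ 2.958.
Sum = Δt · [f(2.75) + f(3.25) + f(3.75) + f(4.25) + f(4.75)].
Sum ≈ 6.952.

6.952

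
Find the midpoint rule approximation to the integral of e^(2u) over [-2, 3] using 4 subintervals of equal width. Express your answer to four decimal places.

Δu = (3 − (-2))/4 = 1.25.
Midpoints: -1.375, -0.125, 1.125, 2.375.
f(-1.375) ≈ 0.0639, f(-0.125) ≈ 0.7788, f(1.125) ≈ 9.4877, f(2.375) ≈ 115.5843.
Sum = Δu · [f(-1.375) + f(-0.125) + f(1.125) + f(2.375)].
Sum ≈ 157.3934.

157.3934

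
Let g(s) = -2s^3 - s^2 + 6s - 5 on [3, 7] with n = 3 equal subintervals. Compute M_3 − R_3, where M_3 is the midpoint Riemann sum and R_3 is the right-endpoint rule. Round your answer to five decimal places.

487.11111

M_3 ≈ -1146.9629630.
R_3 ≈ -1634.0740741.
M_3 − R_3 ≈ 487.11111.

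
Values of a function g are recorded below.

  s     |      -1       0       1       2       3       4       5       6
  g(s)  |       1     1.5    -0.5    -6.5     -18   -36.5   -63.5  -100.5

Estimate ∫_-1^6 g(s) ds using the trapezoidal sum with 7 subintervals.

Δs = 1.
T_7 = (1/2)·[1 + 2·1.5 + 2·(-0.5) + 2·(-6.5) + 2·(-18) + 2·(-36.5) + 2·(-63.5) + (-100.5)] = -173.25.

-173.25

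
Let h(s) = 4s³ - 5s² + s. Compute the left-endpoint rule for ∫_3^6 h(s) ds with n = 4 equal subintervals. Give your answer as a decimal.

693.28125

Δs = (6 − 3)/4 = 0.75.
Left endpoints: 3, 3.75, 4.5, 5.25.
h(3) = 66, h(3.75) = 144.375, h(4.5) = 267.75, h(5.25) = 446.25.
Sum = Δs · [h(3) + h(3.75) + h(4.5) + h(5.25)].
Sum = 693.28125.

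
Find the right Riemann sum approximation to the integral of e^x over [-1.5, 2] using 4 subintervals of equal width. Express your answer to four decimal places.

10.7525

Δx = (2 − (-1.5))/4 = 0.875.
Right endpoints: -0.625, 0.25, 1.125, 2.
f(-0.625) ≈ 0.5353, f(0.25) ≈ 1.2840, f(1.125) ≈ 3.0802, f(2) ≈ 7.3891.
Sum = Δx · [f(-0.625) + f(0.25) + f(1.125) + f(2)].
Sum ≈ 10.7525.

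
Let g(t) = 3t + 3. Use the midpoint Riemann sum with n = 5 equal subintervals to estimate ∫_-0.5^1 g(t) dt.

Δt = (1 − (-0.5))/5 = 0.3.
Midpoints: -0.35, -0.05, 0.25, 0.55, 0.85.
g(-0.35) = 1.95, g(-0.05) = 2.85, g(0.25) = 3.75, g(0.55) = 4.65, g(0.85) = 5.55.
Sum = Δt · [g(-0.35) + g(-0.05) + g(0.25) + g(0.55) + g(0.85)].
Sum = 5.625.

5.625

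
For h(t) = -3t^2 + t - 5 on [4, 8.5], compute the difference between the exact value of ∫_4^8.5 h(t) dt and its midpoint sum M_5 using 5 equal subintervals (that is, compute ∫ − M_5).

Exact integral: ∫_4^8.5 h(t) dt = -544.5.
M_5 = -543.58875.
Error = -544.5 − (-543.58875) = -0.91125.

-0.91125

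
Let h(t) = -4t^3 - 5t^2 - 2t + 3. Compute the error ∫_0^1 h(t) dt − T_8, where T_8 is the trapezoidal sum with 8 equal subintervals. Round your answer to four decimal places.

Exact integral: ∫_0^1 h(t) dt ≈ -0.666667.
T_8 = -0.6953125.
Error ≈ -0.666667 − (-0.6953125) ≈ 0.0286.

0.0286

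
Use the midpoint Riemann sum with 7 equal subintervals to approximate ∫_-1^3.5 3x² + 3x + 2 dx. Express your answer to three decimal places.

69.285

Δx = (3.5 − (-1))/7 = 9/14.
Midpoints: -19/28, -1/28, 17/28, 1.25, 53/28, 71/28, 89/28.
f(-19/28) = 1055/784, f(-1/28) = 1487/784, f(17/28) = 3863/784, f(1.25) = 10.4375, f(53/28) = 14447/784, f(71/28) = 22655/784, f(89/28) = 32807/784.
Sum = Δx · [f(-19/28) + f(-1/28) + f(17/28) + ...].
Sum ≈ 69.285.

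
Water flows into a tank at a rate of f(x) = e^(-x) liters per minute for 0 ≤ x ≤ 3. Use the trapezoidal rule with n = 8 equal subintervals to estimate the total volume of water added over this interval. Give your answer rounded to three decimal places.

0.961

Δx = (3 − 0)/8 = 0.375.
f(0) ≈ 1.000, f(0.375) ≈ 0.687, f(0.75) ≈ 0.472, f(1.125) ≈ 0.325, f(1.5) ≈ 0.223, f(1.875) ≈ 0.153, f(2.25) ≈ 0.105, f(2.625) ≈ 0.072, f(3) ≈ 0.050.
T_8 = (Δx/2)·[f(x_0) + 2f(x_1) + ... + 2f(x_{7}) + f(x_8)].
Sum ≈ 0.961.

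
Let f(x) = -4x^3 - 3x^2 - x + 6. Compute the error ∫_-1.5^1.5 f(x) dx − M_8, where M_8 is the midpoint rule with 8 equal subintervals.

-0.10546875

Exact integral: ∫_-1.5^1.5 f(x) dx = 11.25.
M_8 = 11.35546875.
Error = 11.25 − 11.35546875 = -0.10546875.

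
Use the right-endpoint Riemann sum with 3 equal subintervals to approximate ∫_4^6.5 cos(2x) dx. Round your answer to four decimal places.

Δx = (6.5 − 4)/3 = 5/6.
Right endpoints: 29/6, 17/3, 6.5.
f(29/6) ≈ -0.9709, f(17/3) ≈ 0.3314, f(6.5) ≈ 0.9074.
Sum = Δx · [f(29/6) + f(17/3) + f(6.5)].
Sum ≈ 0.2233.

0.2233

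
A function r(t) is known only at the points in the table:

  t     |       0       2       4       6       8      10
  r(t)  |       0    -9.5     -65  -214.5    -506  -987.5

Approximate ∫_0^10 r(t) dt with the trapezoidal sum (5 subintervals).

Δt = 2.
T_5 = (2/2)·[0 + 2·(-9.5) + 2·(-65) + 2·(-214.5) + 2·(-506) + (-987.5)] = -2577.5.

-2577.5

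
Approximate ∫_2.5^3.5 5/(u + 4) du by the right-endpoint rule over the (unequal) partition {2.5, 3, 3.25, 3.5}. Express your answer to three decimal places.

Subinterval widths: 0.5, 0.25, 0.25.
Right endpoints: 3, 3.25, 3.5.
f(3) = 5/7, f(3.25) = 20/29, f(3.5) = 2/3.
Sum = Σ Δu_i · f(u_i).
Sum ≈ 0.696.

0.696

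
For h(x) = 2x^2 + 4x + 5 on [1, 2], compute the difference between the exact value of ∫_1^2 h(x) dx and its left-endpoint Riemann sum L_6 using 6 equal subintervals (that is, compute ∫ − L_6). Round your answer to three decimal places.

Exact integral: ∫_1^2 h(x) dx ≈ 15.66667.
L_6 ≈ 14.84259.
Error ≈ 15.66667 − 14.84259 ≈ 0.824.

0.824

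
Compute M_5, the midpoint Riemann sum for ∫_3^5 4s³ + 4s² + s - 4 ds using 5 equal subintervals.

Δs = (5 − 3)/5 = 0.4.
Midpoints: 3.2, 3.6, 4, 4.4, 4.8.
f(3.2) = 171.232, f(3.6) = 238.064, f(4) = 320, f(4.4) = 418.576, f(4.8) = 535.328.
Sum = Δs · [f(3.2) + f(3.6) + f(4) + f(4.4) + f(4.8)].
Sum = 673.28.

673.28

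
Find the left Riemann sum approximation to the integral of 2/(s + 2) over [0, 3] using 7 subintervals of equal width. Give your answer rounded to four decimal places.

Δs = (3 − 0)/7 = 3/7.
Left endpoints: 0, 3/7, 6/7, 9/7, 12/7, 15/7, 18/7.
f(0) = 1, f(3/7) = 14/17, f(6/7) = 0.7, f(9/7) = 14/23, f(12/7) = 7/13, f(15/7) = 14/29, f(18/7) = 0.4375.
Sum = Δs · [f(0) + f(3/7) + f(6/7) + ...].
Sum ≈ 1.9675.

1.9675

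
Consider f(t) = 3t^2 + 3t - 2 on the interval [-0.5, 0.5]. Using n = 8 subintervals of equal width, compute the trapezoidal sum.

-1.7421875

Δt = (0.5 − (-0.5))/8 = 0.125.
f(-0.5) = -2.75, f(-0.375) = -2.703125, f(-0.25) = -2.5625, f(-0.125) = -2.328125, f(0) = -2, f(0.125) = -1.578125, f(0.25) = -1.0625, f(0.375) = -0.453125, f(0.5) = 0.25.
T_8 = (Δt/2)·[f(t_0) + 2f(t_1) + ... + 2f(t_{7}) + f(t_8)].
Sum = -1.7421875.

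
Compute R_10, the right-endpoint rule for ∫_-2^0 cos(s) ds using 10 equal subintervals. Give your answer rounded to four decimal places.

1.0479

Δs = (0 − (-2))/10 = 0.2.
Right endpoints: -1.8, -1.6, -1.4, -1.2, -1, -0.8, -0.6, -0.4, -0.2, 0.
f(-1.8) ≈ -0.2272, f(-1.6) ≈ -0.0292, f(-1.4) ≈ 0.1700, f(-1.2) ≈ 0.3624, f(-1) ≈ 0.5403, f(-0.8) ≈ 0.6967, f(-0.6) ≈ 0.8253, f(-0.4) ≈ 0.9211, f(-0.2) ≈ 0.9801, f(0) ≈ 1.0000.
Sum = Δs · [f(-1.8) + f(-1.6) + f(-1.4) + ...].
Sum ≈ 1.0479.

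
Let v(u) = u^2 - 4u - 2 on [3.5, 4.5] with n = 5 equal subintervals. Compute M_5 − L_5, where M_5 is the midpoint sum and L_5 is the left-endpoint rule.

M_5 = -1.92.
L_5 = -2.31.
M_5 − L_5 = 0.39.

0.39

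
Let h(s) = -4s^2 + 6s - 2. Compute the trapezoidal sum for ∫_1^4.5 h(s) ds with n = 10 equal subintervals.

-69.7025

Δs = (4.5 − 1)/10 = 0.35.
h(1) = 0, h(1.35) = -1.19, h(1.7) = -3.36, h(2.05) = -6.51, h(2.4) = -10.64, h(2.75) = -15.75, h(3.1) = -21.84, h(3.45) = -28.91, h(3.8) = -36.96, h(4.15) = -45.99, h(4.5) = -56.
T_10 = (Δs/2)·[h(s_0) + 2h(s_1) + ... + 2h(s_{9}) + h(s_10)].
Sum = -69.7025.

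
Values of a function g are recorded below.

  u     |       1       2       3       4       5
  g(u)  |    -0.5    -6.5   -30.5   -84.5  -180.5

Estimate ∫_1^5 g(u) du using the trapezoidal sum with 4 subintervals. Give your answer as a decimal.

-212

Δu = 1.
T_4 = (1/2)·[(-0.5) + 2·(-6.5) + 2·(-30.5) + 2·(-84.5) + (-180.5)] = -212.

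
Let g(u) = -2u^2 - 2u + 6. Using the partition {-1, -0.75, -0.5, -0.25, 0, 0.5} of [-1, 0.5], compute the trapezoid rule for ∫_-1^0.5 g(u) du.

8.9375

Subinterval widths: 0.25, 0.25, 0.25, 0.25, 0.5.
g(-1) = 6, g(-0.75) = 6.375, g(-0.5) = 6.5, g(-0.25) = 6.375, g(0) = 6, g(0.5) = 4.5.
On each subinterval the trapezoid contributes (Δu_i/2)·[g(u_{i-1}) + g(u_i)].
Sum = 8.9375.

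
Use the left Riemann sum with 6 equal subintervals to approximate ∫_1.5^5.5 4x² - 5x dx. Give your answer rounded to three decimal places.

117.852

Δx = (5.5 − 1.5)/6 = 2/3.
Left endpoints: 1.5, 13/6, 17/6, 3.5, 25/6, 29/6.
f(1.5) = 1.5, f(13/6) = 143/18, f(17/6) = 323/18, f(3.5) = 31.5, f(25/6) = 875/18, f(29/6) = 1247/18.
Sum = Δx · [f(1.5) + f(13/6) + f(17/6) + ...].
Sum ≈ 117.852.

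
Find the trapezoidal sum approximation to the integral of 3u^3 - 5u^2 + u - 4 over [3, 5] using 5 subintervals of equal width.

Δu = (5 − 3)/5 = 0.4.
f(3) = 35, f(3.4) = 59.512, f(3.8) = 92.216, f(4.2) = 134.264, f(4.6) = 186.808, f(5) = 251.
T_5 = (Δu/2)·[f(u_0) + 2f(u_1) + ... + 2f(u_{4}) + f(u_5)].
Sum = 246.32.

246.32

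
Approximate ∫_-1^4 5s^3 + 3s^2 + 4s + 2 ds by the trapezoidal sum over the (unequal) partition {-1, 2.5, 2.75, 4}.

543.14453125

Subinterval widths: 3.5, 0.25, 1.25.
f(-1) = -4, f(2.5) = 108.875, f(2.75) = 139.671875, f(4) = 386.
On each subinterval the trapezoid contributes (Δs_i/2)·[f(s_{i-1}) + f(s_i)].
Sum = 543.14453125.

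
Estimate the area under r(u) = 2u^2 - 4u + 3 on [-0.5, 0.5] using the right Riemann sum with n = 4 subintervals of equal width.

2.6875

Δu = (0.5 − (-0.5))/4 = 0.25.
Right endpoints: -0.25, 0, 0.25, 0.5.
r(-0.25) = 4.125, r(0) = 3, r(0.25) = 2.125, r(0.5) = 1.5.
Sum = Δu · [r(-0.25) + r(0) + r(0.25) + r(0.5)].
Sum = 2.6875.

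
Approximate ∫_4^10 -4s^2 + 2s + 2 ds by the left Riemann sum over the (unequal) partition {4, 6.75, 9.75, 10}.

Subinterval widths: 2.75, 3, 0.25.
Left endpoints: 4, 6.75, 9.75.
f(4) = -54, f(6.75) = -166.75, f(9.75) = -358.75.
Sum = Σ Δs_i · f(s_i).
Sum = -738.4375.

-738.4375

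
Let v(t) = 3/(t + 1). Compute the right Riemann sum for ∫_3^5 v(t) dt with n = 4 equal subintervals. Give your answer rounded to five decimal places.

Δt = (5 − 3)/4 = 0.5.
Right endpoints: 3.5, 4, 4.5, 5.
v(3.5) = 2/3, v(4) = 0.6, v(4.5) = 6/11, v(5) = 0.5.
Sum = Δt · [v(3.5) + v(4) + v(4.5) + v(5)].
Sum ≈ 1.15606.

1.15606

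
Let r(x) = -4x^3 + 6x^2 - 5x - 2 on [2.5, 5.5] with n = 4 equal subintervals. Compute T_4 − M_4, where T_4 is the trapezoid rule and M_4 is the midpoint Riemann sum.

-17.71875

T_4 = -652.3125.
M_4 = -634.59375.
T_4 − M_4 = -17.71875.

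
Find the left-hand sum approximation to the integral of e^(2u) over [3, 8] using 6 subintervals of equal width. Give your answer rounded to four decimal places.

1724245.6782

Δu = (8 − 3)/6 = 5/6.
Left endpoints: 3, 23/6, 14/3, 5.5, 19/3, 43/6.
f(3) ≈ 403.4288, f(23/6) ≈ 2135.9497, f(14/3) ≈ 11308.7646, f(5.5) ≈ 59874.1417, f(19/3) ≈ 317003.0476, f(43/6) ≈ 1678369.4814.
Sum = Δu · [f(3) + f(23/6) + f(14/3) + ...].
Sum ≈ 1724245.6782.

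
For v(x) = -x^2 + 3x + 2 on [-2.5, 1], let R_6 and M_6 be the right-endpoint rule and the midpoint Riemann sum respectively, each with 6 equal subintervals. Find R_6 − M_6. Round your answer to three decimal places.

R_6 ≈ -2.02141.
M_6 ≈ -6.31742.
R_6 − M_6 ≈ 4.296.

4.296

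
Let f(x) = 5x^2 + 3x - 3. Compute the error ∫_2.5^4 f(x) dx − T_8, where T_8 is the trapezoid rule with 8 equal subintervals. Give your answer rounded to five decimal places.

-0.04395

Exact integral: ∫_2.5^4 f(x) dx = 90.75.
T_8 ≈ 90.7939453.
Error ≈ 90.75 − 90.7939453 ≈ -0.04395.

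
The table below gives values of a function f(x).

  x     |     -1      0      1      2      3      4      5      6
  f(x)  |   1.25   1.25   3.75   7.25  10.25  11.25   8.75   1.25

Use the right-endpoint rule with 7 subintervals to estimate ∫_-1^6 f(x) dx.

43.75

Δx = 1.
Sum = 1·[1.25 + 3.75 + 7.25 + 10.25 + 11.25 + 8.75 + 1.25] = 43.75.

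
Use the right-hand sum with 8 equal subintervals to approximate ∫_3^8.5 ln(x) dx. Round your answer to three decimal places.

Δx = (8.5 − 3)/8 = 0.6875.
Right endpoints: 3.6875, 4.375, 5.0625, 5.75, 6.4375, 7.125, 7.8125, 8.5.
f(3.6875) ≈ 1.305, f(4.375) ≈ 1.476, f(5.0625) ≈ 1.622, f(5.75) ≈ 1.749, f(6.4375) ≈ 1.862, f(7.125) ≈ 1.964, f(7.8125) ≈ 2.056, f(8.5) ≈ 2.140.
Sum = Δx · [f(3.6875) + f(4.375) + f(5.0625) + ...].
Sum ≈ 9.744.

9.744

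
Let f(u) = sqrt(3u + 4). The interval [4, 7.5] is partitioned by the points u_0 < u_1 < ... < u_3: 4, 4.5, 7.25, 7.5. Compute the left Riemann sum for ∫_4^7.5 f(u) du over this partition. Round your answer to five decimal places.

14.77269

Subinterval widths: 0.5, 2.75, 0.25.
Left endpoints: 4, 4.5, 7.25.
f(4) ≈ 4.00000, f(4.5) ≈ 4.18330, f(7.25) ≈ 5.07445.
Sum = Σ Δu_i · f(u_i).
Sum ≈ 14.77269.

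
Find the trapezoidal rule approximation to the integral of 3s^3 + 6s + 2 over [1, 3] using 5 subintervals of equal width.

Δs = (3 − 1)/5 = 0.4.
f(1) = 11, f(1.4) = 18.632, f(1.8) = 30.296, f(2.2) = 47.144, f(2.6) = 70.328, f(3) = 101.
T_5 = (Δs/2)·[f(s_0) + 2f(s_1) + ... + 2f(s_{4}) + f(s_5)].
Sum = 88.96.

88.96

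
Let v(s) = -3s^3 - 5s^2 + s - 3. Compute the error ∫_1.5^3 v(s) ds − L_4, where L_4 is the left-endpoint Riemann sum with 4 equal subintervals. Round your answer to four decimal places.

Exact integral: ∫_1.5^3 v(s) ds = -97.453125.
L_4 ≈ -79.004883.
Error ≈ -97.453125 − (-79.004883) ≈ -18.4482.

-18.4482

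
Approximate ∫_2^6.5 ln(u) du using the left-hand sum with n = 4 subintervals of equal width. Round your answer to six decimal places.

Δu = (6.5 − 2)/4 = 1.125.
Left endpoints: 2, 3.125, 4.25, 5.375.
f(2) ≈ 0.693147, f(3.125) ≈ 1.139434, f(4.25) ≈ 1.446919, f(5.375) ≈ 1.681759.
Sum = Δu · [f(2) + f(3.125) + f(4.25) + f(5.375)].
Sum ≈ 5.581416.

5.581416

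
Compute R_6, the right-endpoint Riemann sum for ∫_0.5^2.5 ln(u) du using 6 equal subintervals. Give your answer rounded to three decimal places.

0.891

Δu = (2.5 − 0.5)/6 = 1/3.
Right endpoints: 5/6, 7/6, 1.5, 11/6, 13/6, 2.5.
f(5/6) ≈ -0.182, f(7/6) ≈ 0.154, f(1.5) ≈ 0.405, f(11/6) ≈ 0.606, f(13/6) ≈ 0.773, f(2.5) ≈ 0.916.
Sum = Δu · [f(5/6) + f(7/6) + f(1.5) + ...].
Sum ≈ 0.891.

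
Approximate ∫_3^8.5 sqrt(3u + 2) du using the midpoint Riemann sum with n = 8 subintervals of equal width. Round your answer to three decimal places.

23.943

Δu = (8.5 − 3)/8 = 0.6875.
Midpoints: 3.34375, 4.03125, 4.71875, 5.40625, 6.09375, 6.78125, 7.46875, 8.15625.
f(3.34375) ≈ 3.469, f(4.03125) ≈ 3.754, f(4.71875) ≈ 4.019, f(5.40625) ≈ 4.268, f(6.09375) ≈ 4.503, f(6.78125) ≈ 4.727, f(7.46875) ≈ 4.940, f(8.15625) ≈ 5.145.
Sum = Δu · [f(3.34375) + f(4.03125) + f(4.71875) + ...].
Sum ≈ 23.943.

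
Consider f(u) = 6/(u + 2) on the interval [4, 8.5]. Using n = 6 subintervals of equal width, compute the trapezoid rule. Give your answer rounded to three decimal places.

3.363

Δu = (8.5 − 4)/6 = 0.75.
f(4) = 1, f(4.75) = 8/9, f(5.5) = 0.8, f(6.25) = 8/11, f(7) = 2/3, f(7.75) = 8/13, f(8.5) = 4/7.
T_6 = (Δu/2)·[f(u_0) + 2f(u_1) + ... + 2f(u_{5}) + f(u_6)].
Sum ≈ 3.363.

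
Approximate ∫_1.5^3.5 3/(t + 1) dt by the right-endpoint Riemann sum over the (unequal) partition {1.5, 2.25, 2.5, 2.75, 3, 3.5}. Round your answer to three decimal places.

1.627

Subinterval widths: 0.75, 0.25, 0.25, 0.25, 0.5.
Right endpoints: 2.25, 2.5, 2.75, 3, 3.5.
f(2.25) = 12/13, f(2.5) = 6/7, f(2.75) = 0.8, f(3) = 0.75, f(3.5) = 2/3.
Sum = Σ Δt_i · f(t_i).
Sum ≈ 1.627.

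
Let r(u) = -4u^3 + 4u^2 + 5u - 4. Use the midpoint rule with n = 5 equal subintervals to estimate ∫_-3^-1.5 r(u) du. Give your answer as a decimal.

84.21375

Δu = (-1.5 − (-3))/5 = 0.3.
Midpoints: -2.85, -2.55, -2.25, -1.95, -1.65.
r(-2.85) = 106.8365, r(-2.55) = 75.5855, r(-2.25) = 50.5625, r(-1.95) = 31.1195, r(-1.65) = 16.6085.
Sum = Δu · [r(-2.85) + r(-2.55) + r(-2.25) + r(-1.95) + r(-1.65)].
Sum = 84.21375.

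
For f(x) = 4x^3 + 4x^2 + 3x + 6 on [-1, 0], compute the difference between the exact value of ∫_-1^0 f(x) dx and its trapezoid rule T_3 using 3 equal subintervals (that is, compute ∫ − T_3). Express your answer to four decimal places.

Exact integral: ∫_-1^0 f(x) dx ≈ 4.833333.
T_3 ≈ 4.796296.
Error ≈ 4.833333 − 4.796296 ≈ 0.0370.

0.0370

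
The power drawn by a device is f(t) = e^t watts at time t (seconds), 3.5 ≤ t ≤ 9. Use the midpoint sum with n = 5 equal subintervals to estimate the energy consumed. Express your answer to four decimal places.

7677.0221

Δt = (9 − 3.5)/5 = 1.1.
Midpoints: 4.05, 5.15, 6.25, 7.35, 8.45.
f(4.05) ≈ 57.3975, f(5.15) ≈ 172.4315, f(6.25) ≈ 518.0128, f(7.35) ≈ 1556.1965, f(8.45) ≈ 4675.0727.
Sum = Δt · [f(4.05) + f(5.15) + f(6.25) + f(7.35) + f(8.45)].
Sum ≈ 7677.0221.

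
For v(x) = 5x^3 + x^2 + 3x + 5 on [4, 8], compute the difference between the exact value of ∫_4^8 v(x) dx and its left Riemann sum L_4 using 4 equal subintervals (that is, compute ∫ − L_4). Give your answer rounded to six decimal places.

Exact integral: ∫_4^8 v(x) dx ≈ 5041.33333333.
L_4 = 3952.
Error ≈ 5041.33333333 − 3952 ≈ 1089.333333.

1089.333333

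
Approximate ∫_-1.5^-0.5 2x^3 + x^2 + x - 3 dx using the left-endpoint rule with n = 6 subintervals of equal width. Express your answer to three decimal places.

Δx = (-0.5 − (-1.5))/6 = 1/6.
Left endpoints: -1.5, -4/3, -7/6, -1, -5/6, -2/3.
f(-1.5) = -9, f(-4/3) = -197/27, f(-7/6) = -323/54, f(-1) = -5, f(-5/6) = -116/27, f(-2/3) = -103/27.
Sum = Δx · [f(-1.5) + f(-4/3) + f(-7/6) + ...].
Sum ≈ -5.898.

-5.898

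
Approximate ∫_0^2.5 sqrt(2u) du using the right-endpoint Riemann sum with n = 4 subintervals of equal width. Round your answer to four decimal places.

4.2948

Δu = (2.5 − 0)/4 = 0.625.
Right endpoints: 0.625, 1.25, 1.875, 2.5.
f(0.625) ≈ 1.1180, f(1.25) ≈ 1.5811, f(1.875) ≈ 1.9365, f(2.5) ≈ 2.2361.
Sum = Δu · [f(0.625) + f(1.25) + f(1.875) + f(2.5)].
Sum ≈ 4.2948.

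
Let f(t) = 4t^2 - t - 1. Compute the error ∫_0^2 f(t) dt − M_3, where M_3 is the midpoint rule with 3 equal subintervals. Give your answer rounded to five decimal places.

0.29630

Exact integral: ∫_0^2 f(t) dt ≈ 6.6666667.
M_3 ≈ 6.3703704.
Error ≈ 6.6666667 − 6.3703704 ≈ 0.29630.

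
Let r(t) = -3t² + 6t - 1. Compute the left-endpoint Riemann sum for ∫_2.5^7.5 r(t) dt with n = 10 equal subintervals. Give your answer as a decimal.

-231.875

Δt = (7.5 − 2.5)/10 = 0.5.
Left endpoints: 2.5, 3, 3.5, 4, 4.5, 5, 5.5, 6, 6.5, 7.
r(2.5) = -4.75, r(3) = -10, r(3.5) = -16.75, r(4) = -25, r(4.5) = -34.75, r(5) = -46, r(5.5) = -58.75, r(6) = -73, r(6.5) = -88.75, r(7) = -106.
Sum = Δt · [r(2.5) + r(3) + r(3.5) + ...].
Sum = -231.875.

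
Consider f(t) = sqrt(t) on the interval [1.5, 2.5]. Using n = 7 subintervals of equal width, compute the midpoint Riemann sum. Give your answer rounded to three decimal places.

1.411

Δt = (2.5 − 1.5)/7 = 1/7.
Midpoints: 11/7, 12/7, 13/7, 2, 15/7, 16/7, 17/7.
f(11/7) ≈ 1.254, f(12/7) ≈ 1.309, f(13/7) ≈ 1.363, f(2) ≈ 1.414, f(15/7) ≈ 1.464, f(16/7) ≈ 1.512, f(17/7) ≈ 1.558.
Sum = Δt · [f(11/7) + f(12/7) + f(13/7) + ...].
Sum ≈ 1.411.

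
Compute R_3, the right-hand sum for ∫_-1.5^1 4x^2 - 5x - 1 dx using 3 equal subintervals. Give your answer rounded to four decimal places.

0.3241

Δx = (1 − (-1.5))/3 = 5/6.
Right endpoints: -2/3, 1/6, 1.
f(-2/3) = 37/9, f(1/6) = -31/18, f(1) = -2.
Sum = Δx · [f(-2/3) + f(1/6) + f(1)].
Sum ≈ 0.3241.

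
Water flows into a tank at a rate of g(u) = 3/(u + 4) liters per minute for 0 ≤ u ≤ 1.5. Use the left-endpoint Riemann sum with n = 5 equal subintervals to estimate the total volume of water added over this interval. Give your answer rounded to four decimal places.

Δu = (1.5 − 0)/5 = 0.3.
Left endpoints: 0, 0.3, 0.6, 0.9, 1.2.
g(0) = 0.75, g(0.3) = 30/43, g(0.6) = 15/23, g(0.9) = 30/49, g(1.2) = 15/26.
Sum = Δu · [g(0) + g(0.3) + g(0.6) + g(0.9) + g(1.2)].
Sum ≈ 0.9867.

0.9867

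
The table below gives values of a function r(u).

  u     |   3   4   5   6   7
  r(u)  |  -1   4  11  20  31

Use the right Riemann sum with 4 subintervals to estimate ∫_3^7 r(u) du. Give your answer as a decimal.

Δu = 1.
Sum = 1·[4 + 11 + 20 + 31] = 66.

66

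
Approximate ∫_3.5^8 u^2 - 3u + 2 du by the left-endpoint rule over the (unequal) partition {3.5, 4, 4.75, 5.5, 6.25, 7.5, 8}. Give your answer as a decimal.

Subinterval widths: 0.5, 0.75, 0.75, 0.75, 1.25, 0.5.
Left endpoints: 3.5, 4, 4.75, 5.5, 6.25, 7.5.
f(3.5) = 3.75, f(4) = 6, f(4.75) = 10.3125, f(5.5) = 15.75, f(6.25) = 22.3125, f(7.5) = 35.75.
Sum = Σ Δu_i · f(u_i).
Sum = 71.6875.

71.6875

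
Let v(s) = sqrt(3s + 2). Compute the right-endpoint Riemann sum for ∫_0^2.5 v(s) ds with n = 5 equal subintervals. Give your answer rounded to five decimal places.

Δs = (2.5 − 0)/5 = 0.5.
Right endpoints: 0.5, 1, 1.5, 2, 2.5.
v(0.5) ≈ 1.87083, v(1) ≈ 2.23607, v(1.5) ≈ 2.54951, v(2) ≈ 2.82843, v(2.5) ≈ 3.08221.
Sum = Δs · [v(0.5) + v(1) + v(1.5) + v(2) + v(2.5)].
Sum ≈ 6.28352.

6.28352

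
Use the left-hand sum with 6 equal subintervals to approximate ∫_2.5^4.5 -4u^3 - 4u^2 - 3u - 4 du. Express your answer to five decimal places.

-441.70370

Δu = (4.5 − 2.5)/6 = 1/3.
Left endpoints: 2.5, 17/6, 19/6, 3.5, 23/6, 25/6.
f(2.5) = -99, f(17/6) = -3661/27, f(19/6) = -4877/27, f(3.5) = -235, f(23/6) = -8089/27, f(25/6) = -10133/27.
Sum = Δu · [f(2.5) + f(17/6) + f(19/6) + ...].
Sum ≈ -441.70370.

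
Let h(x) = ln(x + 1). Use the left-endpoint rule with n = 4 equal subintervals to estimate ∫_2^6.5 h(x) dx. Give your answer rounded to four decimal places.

6.7796

Δx = (6.5 − 2)/4 = 1.125.
Left endpoints: 2, 3.125, 4.25, 5.375.
h(2) ≈ 1.0986, h(3.125) ≈ 1.4171, h(4.25) ≈ 1.6582, h(5.375) ≈ 1.8524.
Sum = Δx · [h(2) + h(3.125) + h(4.25) + h(5.375)].
Sum ≈ 6.7796.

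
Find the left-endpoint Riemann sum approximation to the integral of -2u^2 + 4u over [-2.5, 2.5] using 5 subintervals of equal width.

Δu = (2.5 − (-2.5))/5 = 1.
Left endpoints: -2.5, -1.5, -0.5, 0.5, 1.5.
f(-2.5) = -22.5, f(-1.5) = -10.5, f(-0.5) = -2.5, f(0.5) = 1.5, f(1.5) = 1.5.
Sum = Δu · [f(-2.5) + f(-1.5) + f(-0.5) + f(0.5) + f(1.5)].
Sum = -32.5.

-32.5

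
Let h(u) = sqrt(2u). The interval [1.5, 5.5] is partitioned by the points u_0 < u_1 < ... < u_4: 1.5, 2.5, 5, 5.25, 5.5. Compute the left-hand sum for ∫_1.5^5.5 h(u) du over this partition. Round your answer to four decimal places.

8.9229

Subinterval widths: 1, 2.5, 0.25, 0.25.
Left endpoints: 1.5, 2.5, 5, 5.25.
h(1.5) ≈ 1.7321, h(2.5) ≈ 2.2361, h(5) ≈ 3.1623, h(5.25) ≈ 3.2404.
Sum = Σ Δu_i · h(u_i).
Sum ≈ 8.9229.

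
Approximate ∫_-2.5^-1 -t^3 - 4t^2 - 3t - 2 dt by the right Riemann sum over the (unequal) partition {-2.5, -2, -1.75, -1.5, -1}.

Subinterval widths: 0.5, 0.25, 0.25, 0.5.
Right endpoints: -2, -1.75, -1.5, -1.
f(-2) = -4, f(-1.75) = -3.640625, f(-1.5) = -3.125, f(-1) = -2.
Sum = Σ Δt_i · f(t_i).
Sum = -4.69140625.

-4.69140625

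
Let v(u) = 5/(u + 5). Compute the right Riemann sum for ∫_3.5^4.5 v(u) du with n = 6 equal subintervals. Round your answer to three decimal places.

0.551

Δu = (4.5 − 3.5)/6 = 1/6.
Right endpoints: 11/3, 23/6, 4, 25/6, 13/3, 4.5.
v(11/3) = 15/26, v(23/6) = 30/53, v(4) = 5/9, v(25/6) = 6/11, v(13/3) = 15/28, v(4.5) = 10/19.
Sum = Δu · [v(11/3) + v(23/6) + v(4) + ...].
Sum ≈ 0.551.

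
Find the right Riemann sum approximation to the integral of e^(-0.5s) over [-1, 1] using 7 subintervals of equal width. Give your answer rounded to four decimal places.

Δs = (1 − (-1))/7 = 2/7.
Right endpoints: -5/7, -3/7, -1/7, 1/7, 3/7, 5/7, 1.
f(-5/7) ≈ 1.4292, f(-3/7) ≈ 1.2390, f(-1/7) ≈ 1.0740, f(1/7) ≈ 0.9311, f(3/7) ≈ 0.8071, f(5/7) ≈ 0.6997, f(1) ≈ 0.6065.
Sum = Δs · [f(-5/7) + f(-3/7) + f(-1/7) + ...].
Sum ≈ 1.9390.

1.9390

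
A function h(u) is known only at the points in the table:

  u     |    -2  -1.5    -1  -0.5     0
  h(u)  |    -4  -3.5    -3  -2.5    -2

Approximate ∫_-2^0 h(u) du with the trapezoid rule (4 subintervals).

Δu = 0.5.
T_4 = (0.5/2)·[(-4) + 2·(-3.5) + 2·(-3) + 2·(-2.5) + (-2)] = -6.

-6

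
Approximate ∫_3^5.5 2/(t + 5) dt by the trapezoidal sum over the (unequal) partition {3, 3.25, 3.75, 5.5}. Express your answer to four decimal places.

0.5460

Subinterval widths: 0.25, 0.5, 1.75.
f(3) = 0.25, f(3.25) = 8/33, f(3.75) = 8/35, f(5.5) = 4/21.
On each subinterval the trapezoid contributes (Δt_i/2)·[f(t_{i-1}) + f(t_i)].
Sum ≈ 0.5460.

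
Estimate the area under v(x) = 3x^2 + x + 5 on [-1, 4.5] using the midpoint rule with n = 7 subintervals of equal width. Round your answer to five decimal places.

Δx = (4.5 − (-1))/7 = 11/14.
Midpoints: -17/28, 5/28, 27/28, 1.75, 71/28, 93/28, 115/28.
v(-17/28) = 4311/784, v(5/28) = 4135/784, v(27/28) = 6863/784, v(1.75) = 15.9375, v(71/28) = 21031/784, v(93/28) = 32471/784, v(115/28) = 46815/784.
Sum = Δx · [v(-17/28) + v(5/28) + v(27/28) + ...].
Sum ≈ 128.40115.

128.40115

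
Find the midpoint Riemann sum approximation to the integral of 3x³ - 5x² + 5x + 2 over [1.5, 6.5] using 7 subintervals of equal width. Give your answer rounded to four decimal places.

Δx = (6.5 − 1.5)/7 = 5/7.
Midpoints: 13/7, 18/7, 23/7, 4, 33/7, 38/7, 43/7.
f(13/7) = 4547/343, f(18/7) = 11252/343, f(23/7) = 24307/343, f(4) = 134, f(33/7) = 78467/343, f(38/7) = 124072/343, f(43/7) = 185027/343.
Sum = Δx · [f(13/7) + f(18/7) + f(23/7) + ...].
Sum ≈ 986.3265.

986.3265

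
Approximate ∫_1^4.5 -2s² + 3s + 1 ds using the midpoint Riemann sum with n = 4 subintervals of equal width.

Δs = (4.5 − 1)/4 = 0.875.
Midpoints: 1.4375, 2.3125, 3.1875, 4.0625.
f(1.4375) = 1.1796875, f(2.3125) = -2.7578125, f(3.1875) = -9.7578125, f(4.0625) = -19.8203125.
Sum = Δs · [f(1.4375) + f(2.3125) + f(3.1875) + f(4.0625)].
Sum = -27.26171875.

-27.26171875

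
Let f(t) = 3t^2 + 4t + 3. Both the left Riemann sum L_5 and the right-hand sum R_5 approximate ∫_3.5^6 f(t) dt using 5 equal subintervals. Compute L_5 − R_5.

-40.625

L_5 = 208.125.
R_5 = 248.75.
L_5 − R_5 = -40.625.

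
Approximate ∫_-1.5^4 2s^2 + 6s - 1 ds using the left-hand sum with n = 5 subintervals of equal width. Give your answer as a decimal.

Δs = (4 − (-1.5))/5 = 1.1.
Left endpoints: -1.5, -0.4, 0.7, 1.8, 2.9.
f(-1.5) = -5.5, f(-0.4) = -3.08, f(0.7) = 4.18, f(1.8) = 16.28, f(2.9) = 33.22.
Sum = Δs · [f(-1.5) + f(-0.4) + f(0.7) + f(1.8) + f(2.9)].
Sum = 49.61.

49.61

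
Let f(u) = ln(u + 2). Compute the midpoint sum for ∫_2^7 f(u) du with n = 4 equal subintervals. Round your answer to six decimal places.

9.238804

Δu = (7 − 2)/4 = 1.25.
Midpoints: 2.625, 3.875, 5.125, 6.375.
f(2.625) ≈ 1.531476, f(3.875) ≈ 1.770706, f(5.125) ≈ 1.963610, f(6.375) ≈ 2.125251.
Sum = Δu · [f(2.625) + f(3.875) + f(5.125) + f(6.375)].
Sum ≈ 9.238804.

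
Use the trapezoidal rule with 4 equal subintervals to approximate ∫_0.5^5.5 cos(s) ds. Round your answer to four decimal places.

-1.0265

Δs = (5.5 − 0.5)/4 = 1.25.
f(0.5) ≈ 0.8776, f(1.75) ≈ -0.1782, f(3) ≈ -0.9900, f(4.25) ≈ -0.4461, f(5.5) ≈ 0.7087.
T_4 = (Δs/2)·[f(s_0) + 2f(s_1) + 2f(s_2) + 2f(s_3) + f(s_4)].
Sum ≈ -1.0265.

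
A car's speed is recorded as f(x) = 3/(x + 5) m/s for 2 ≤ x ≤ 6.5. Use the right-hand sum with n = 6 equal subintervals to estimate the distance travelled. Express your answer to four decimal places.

Δx = (6.5 − 2)/6 = 0.75.
Right endpoints: 2.75, 3.5, 4.25, 5, 5.75, 6.5.
f(2.75) = 12/31, f(3.5) = 6/17, f(4.25) = 12/37, f(5) = 0.3, f(5.75) = 12/43, f(6.5) = 6/23.
Sum = Δx · [f(2.75) + f(3.5) + f(4.25) + ...].
Sum ≈ 1.4282.

1.4282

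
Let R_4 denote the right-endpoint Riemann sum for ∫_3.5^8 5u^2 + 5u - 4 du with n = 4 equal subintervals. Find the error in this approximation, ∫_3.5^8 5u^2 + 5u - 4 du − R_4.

-162.94921875

Exact integral: ∫_3.5^8 f(u) du = 893.25.
R_4 = 1056.19921875.
Error = 893.25 − 1056.19921875 = -162.94921875.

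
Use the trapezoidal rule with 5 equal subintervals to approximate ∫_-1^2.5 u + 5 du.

20.125

Δu = (2.5 − (-1))/5 = 0.7.
f(-1) = 4, f(-0.3) = 4.7, f(0.4) = 5.4, f(1.1) = 6.1, f(1.8) = 6.8, f(2.5) = 7.5.
T_5 = (Δu/2)·[f(u_0) + 2f(u_1) + ... + 2f(u_{4}) + f(u_5)].
Sum = 20.125.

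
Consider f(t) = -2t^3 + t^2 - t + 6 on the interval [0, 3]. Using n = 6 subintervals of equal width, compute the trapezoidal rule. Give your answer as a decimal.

-19

Δt = (3 − 0)/6 = 0.5.
f(0) = 6, f(0.5) = 5.5, f(1) = 4, f(1.5) = 0, f(2) = -8, f(2.5) = -21.5, f(3) = -42.
T_6 = (Δt/2)·[f(t_0) + 2f(t_1) + ... + 2f(t_{5}) + f(t_6)].
Sum = -19.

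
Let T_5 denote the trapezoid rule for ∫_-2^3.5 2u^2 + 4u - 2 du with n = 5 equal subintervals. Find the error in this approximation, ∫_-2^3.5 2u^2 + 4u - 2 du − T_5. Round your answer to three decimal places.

Exact integral: ∫_-2^3.5 f(u) du ≈ 39.41667.
T_5 = 41.635.
Error ≈ 39.41667 − 41.635 ≈ -2.218.

-2.218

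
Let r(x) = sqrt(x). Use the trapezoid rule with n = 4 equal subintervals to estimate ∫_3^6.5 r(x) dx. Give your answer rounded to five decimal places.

Δx = (6.5 − 3)/4 = 0.875.
r(3) ≈ 1.73205, r(3.875) ≈ 1.96850, r(4.75) ≈ 2.17945, r(5.625) ≈ 2.37171, r(6.5) ≈ 2.54951.
T_4 = (Δx/2)·[r(x_0) + 2r(x_1) + 2r(x_2) + 2r(x_3) + r(x_4)].
Sum ≈ 7.57788.

7.57788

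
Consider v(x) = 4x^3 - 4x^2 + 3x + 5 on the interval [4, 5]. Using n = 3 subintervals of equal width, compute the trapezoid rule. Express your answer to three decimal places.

307.093

Δx = (5 − 4)/3 = 1/3.
v(4) = 209, v(13/3) = 7246/27, v(14/3) = 9137/27, v(5) = 420.
T_3 = (Δx/2)·[v(x_0) + 2v(x_1) + 2v(x_2) + v(x_3)].
Sum ≈ 307.093.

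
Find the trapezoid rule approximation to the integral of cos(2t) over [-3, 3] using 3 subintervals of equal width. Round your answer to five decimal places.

Δt = (3 − (-3))/3 = 2.
f(-3) ≈ 0.96017, f(-1) ≈ -0.41615, f(1) ≈ -0.41615, f(3) ≈ 0.96017.
T_3 = (Δt/2)·[f(t_0) + 2f(t_1) + 2f(t_2) + f(t_3)].
Sum ≈ 0.25575.

0.25575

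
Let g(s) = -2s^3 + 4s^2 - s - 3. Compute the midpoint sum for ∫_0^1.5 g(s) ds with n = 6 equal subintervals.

Δs = (1.5 − 0)/6 = 0.25.
Midpoints: 0.125, 0.375, 0.625, 0.875, 1.125, 1.375.
g(0.125) = -3.06640625, g(0.375) = -2.91796875, g(0.625) = -2.55078125, g(0.875) = -2.15234375, g(1.125) = -1.91015625, g(1.375) = -2.01171875.
Sum = Δs · [g(0.125) + g(0.375) + g(0.625) + ...].
Sum = -3.65234375.

-3.65234375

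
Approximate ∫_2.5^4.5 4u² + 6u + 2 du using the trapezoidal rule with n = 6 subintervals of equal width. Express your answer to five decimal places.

Δu = (4.5 − 2.5)/6 = 1/3.
f(2.5) = 42, f(17/6) = 460/9, f(19/6) = 550/9, f(3.5) = 72, f(23/6) = 754/9, f(25/6) = 868/9, f(4.5) = 110.
T_6 = (Δu/2)·[f(u_0) + 2f(u_1) + ... + 2f(u_{5}) + f(u_6)].
Sum ≈ 146.81481.

146.81481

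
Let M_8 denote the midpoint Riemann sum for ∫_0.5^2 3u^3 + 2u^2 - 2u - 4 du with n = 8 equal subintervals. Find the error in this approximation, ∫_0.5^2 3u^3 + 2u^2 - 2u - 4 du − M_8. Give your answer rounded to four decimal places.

Exact integral: ∫_0.5^2 f(u) du = 7.453125.
M_8 ≈ 7.394897.
Error ≈ 7.453125 − 7.394897 ≈ 0.0582.

0.0582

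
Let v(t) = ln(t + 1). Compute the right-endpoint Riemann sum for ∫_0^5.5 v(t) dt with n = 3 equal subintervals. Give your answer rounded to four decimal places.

8.1651

Δt = (5.5 − 0)/3 = 11/6.
Right endpoints: 11/6, 11/3, 5.5.
v(11/6) ≈ 1.0415, v(11/3) ≈ 1.5404, v(5.5) ≈ 1.8718.
Sum = Δt · [v(11/6) + v(11/3) + v(5.5)].
Sum ≈ 8.1651.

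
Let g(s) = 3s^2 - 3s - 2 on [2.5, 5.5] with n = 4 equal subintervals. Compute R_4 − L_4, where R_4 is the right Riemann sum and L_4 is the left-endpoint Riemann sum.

47.25

R_4 = 133.21875.
L_4 = 85.96875.
R_4 − L_4 = 47.25.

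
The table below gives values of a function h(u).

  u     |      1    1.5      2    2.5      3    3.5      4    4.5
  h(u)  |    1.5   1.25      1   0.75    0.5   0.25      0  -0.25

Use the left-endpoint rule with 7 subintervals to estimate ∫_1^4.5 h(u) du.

Δu = 0.5.
Sum = 0.5·[1.5 + 1.25 + 1 + 0.75 + 0.5 + 0.25 + 0] = 2.625.

2.625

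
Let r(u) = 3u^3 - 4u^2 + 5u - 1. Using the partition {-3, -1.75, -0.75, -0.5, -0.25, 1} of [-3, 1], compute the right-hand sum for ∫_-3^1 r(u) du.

-53.96875

Subinterval widths: 1.25, 1, 0.25, 0.25, 1.25.
Right endpoints: -1.75, -0.75, -0.5, -0.25, 1.
r(-1.75) = -38.078125, r(-0.75) = -8.265625, r(-0.5) = -4.875, r(-0.25) = -2.546875, r(1) = 3.
Sum = Σ Δu_i · r(u_i).
Sum = -53.96875.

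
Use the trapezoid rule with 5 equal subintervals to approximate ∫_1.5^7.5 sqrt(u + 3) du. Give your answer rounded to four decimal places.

16.3089

Δu = (7.5 − 1.5)/5 = 1.2.
f(1.5) ≈ 2.1213, f(2.7) ≈ 2.3875, f(3.9) ≈ 2.6268, f(5.1) ≈ 2.8460, f(6.3) ≈ 3.0496, f(7.5) ≈ 3.2404.
T_5 = (Δu/2)·[f(u_0) + 2f(u_1) + ... + 2f(u_{4}) + f(u_5)].
Sum ≈ 16.3089.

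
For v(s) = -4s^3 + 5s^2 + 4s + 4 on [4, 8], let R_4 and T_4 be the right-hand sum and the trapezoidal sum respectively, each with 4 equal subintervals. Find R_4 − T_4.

-768

R_4 = -3794.
T_4 = -3026.
R_4 − T_4 = -768.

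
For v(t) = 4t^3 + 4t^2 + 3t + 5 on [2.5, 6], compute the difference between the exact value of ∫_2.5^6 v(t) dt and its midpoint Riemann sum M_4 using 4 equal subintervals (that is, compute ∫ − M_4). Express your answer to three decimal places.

12.282

Exact integral: ∫_2.5^6 v(t) dt ≈ 1586.22917.
M_4 ≈ 1573.94727.
Error ≈ 1586.22917 − 1573.94727 ≈ 12.282.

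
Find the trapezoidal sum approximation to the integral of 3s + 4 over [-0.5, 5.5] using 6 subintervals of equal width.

Δs = (5.5 − (-0.5))/6 = 1.
f(-0.5) = 2.5, f(0.5) = 5.5, f(1.5) = 8.5, f(2.5) = 11.5, f(3.5) = 14.5, f(4.5) = 17.5, f(5.5) = 20.5.
T_6 = (Δs/2)·[f(s_0) + 2f(s_1) + ... + 2f(s_{5}) + f(s_6)].
Sum = 69.

69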